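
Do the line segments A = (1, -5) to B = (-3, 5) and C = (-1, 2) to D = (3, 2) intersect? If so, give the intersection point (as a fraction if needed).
No (intersection of containing lines falls outside at least one segment)

Parametrize and solve: t = 7/10, s = -1/5. At least one of these is outside [0, 1], so the segments do not intersect.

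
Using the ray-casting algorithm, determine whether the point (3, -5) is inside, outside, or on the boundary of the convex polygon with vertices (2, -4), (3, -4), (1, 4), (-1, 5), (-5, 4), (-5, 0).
The point (3, -5) lies strictly outside the polygon

Cast a horizontal ray to the right from the query point and count how many polygon edges it crosses (each edge strictly once or zero times, handled with the usual half-open convention). 
Parity of crossings → even ⇒ outside.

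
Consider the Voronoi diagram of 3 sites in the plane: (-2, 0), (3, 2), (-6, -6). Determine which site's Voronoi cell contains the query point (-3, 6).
Nearest site = (-2, 0)

The Voronoi cell of site s contains exactly those query points closer to s than to any other site. Compute squared distances from q = (-3, 6) to each site:
  (-2 − -3)² + (0 − 6)² = 37
  (3 − -3)² + (2 − 6)² = 52
  (-6 − -3)² + (-6 − 6)² = 153
Minimum is attained by (-2, 0), so q lies in its Voronoi cell.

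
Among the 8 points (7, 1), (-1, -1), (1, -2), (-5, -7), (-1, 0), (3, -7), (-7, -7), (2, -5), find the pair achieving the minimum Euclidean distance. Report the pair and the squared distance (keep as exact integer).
Pair = ((-1, -1), (-1, 0)); squared distance = 1

Compute all C(8, 2) = 28 pairwise squared distances (x_i − x_j)² + (y_i − y_j)². The minimum is 1, attained by the pair ((-1, -1), (-1, 0)).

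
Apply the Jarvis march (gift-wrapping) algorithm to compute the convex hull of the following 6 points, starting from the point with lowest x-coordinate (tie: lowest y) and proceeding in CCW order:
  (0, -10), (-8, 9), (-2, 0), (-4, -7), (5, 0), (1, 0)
Hull (CCW) = [(-8, 9), (-4, -7), (0, -10), (5, 0)]

Jarvis march: at each step, from the current hull vertex p, select the next vertex q as the point such that every other point lies strictly to the left of (or on) the directed line p → q. (Equivalently: for every other point r, the cross product (q − p) × (r − p) ≥ 0.)
Starting point (lowest x, tie lowest y): (-8, 9). Wrap until returning to start. Resulting hull: (-8, 9), (-4, -7), (0, -10), (5, 0).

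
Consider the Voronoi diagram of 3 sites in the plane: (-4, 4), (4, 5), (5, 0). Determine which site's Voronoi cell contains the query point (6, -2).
Nearest site = (5, 0)

The Voronoi cell of site s contains exactly those query points closer to s than to any other site. Compute squared distances from q = (6, -2) to each site:
  (5 − 6)² + (0 − -2)² = 5
  (4 − 6)² + (5 − -2)² = 53
  (-4 − 6)² + (4 − -2)² = 136
Minimum is attained by (5, 0), so q lies in its Voronoi cell.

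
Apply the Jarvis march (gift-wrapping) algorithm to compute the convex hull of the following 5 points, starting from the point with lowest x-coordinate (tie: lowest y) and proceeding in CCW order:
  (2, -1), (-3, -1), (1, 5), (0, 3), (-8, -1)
Hull (CCW) = [(-8, -1), (2, -1), (1, 5)]

Jarvis march: at each step, from the current hull vertex p, select the next vertex q as the point such that every other point lies strictly to the left of (or on) the directed line p → q. (Equivalently: for every other point r, the cross product (q − p) × (r − p) ≥ 0.)
Starting point (lowest x, tie lowest y): (-8, -1). Wrap until returning to start. Resulting hull: (-8, -1), (2, -1), (1, 5).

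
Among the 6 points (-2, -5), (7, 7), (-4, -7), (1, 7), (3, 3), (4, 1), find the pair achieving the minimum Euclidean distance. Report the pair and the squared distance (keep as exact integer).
Pair = ((3, 3), (4, 1)); squared distance = 5

Compute all C(6, 2) = 15 pairwise squared distances (x_i − x_j)² + (y_i − y_j)². The minimum is 5, attained by the pair ((3, 3), (4, 1)).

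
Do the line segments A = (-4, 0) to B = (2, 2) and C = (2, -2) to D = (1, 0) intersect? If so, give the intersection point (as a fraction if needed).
No (intersection of containing lines falls outside at least one segment)

Parametrize and solve: t = 5/7, s = 12/7. At least one of these is outside [0, 1], so the segments do not intersect.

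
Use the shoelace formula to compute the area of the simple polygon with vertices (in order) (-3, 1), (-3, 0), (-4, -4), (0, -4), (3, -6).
Area = 14

Shoelace formula: Area = (1/2) |Σ_i (x_i · y_{i+1} − x_{i+1} · y_i)| (indices mod n). Compute each cross term:
  (-3)(0) − (-3)(1) = 3
  (-3)(-4) − (-4)(0) = 12
  (-4)(-4) − (0)(-4) = 16
  (0)(-6) − (3)(-4) = 12
  (3)(1) − (-3)(-6) = -15
Sum = 28, so (signed) Area = 28/2 = 14, |Area| = 14.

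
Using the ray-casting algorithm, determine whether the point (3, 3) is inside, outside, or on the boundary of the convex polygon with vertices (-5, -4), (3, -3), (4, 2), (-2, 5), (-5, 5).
The point (3, 3) lies strictly outside the polygon

Cast a horizontal ray to the right from the query point and count how many polygon edges it crosses (each edge strictly once or zero times, handled with the usual half-open convention). 
Parity of crossings → even ⇒ outside.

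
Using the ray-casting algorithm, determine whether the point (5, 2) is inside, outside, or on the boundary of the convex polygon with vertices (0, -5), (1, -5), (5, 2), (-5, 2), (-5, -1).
The point (5, 2) lies on the polygon boundary

Boundary check: the query satisfies the collinearity and bounding-box conditions for some polygon edge, so it lies exactly on the boundary.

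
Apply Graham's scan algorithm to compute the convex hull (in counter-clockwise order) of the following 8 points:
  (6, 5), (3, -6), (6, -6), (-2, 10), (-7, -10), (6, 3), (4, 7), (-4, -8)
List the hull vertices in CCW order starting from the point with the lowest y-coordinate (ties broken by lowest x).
Hull (CCW) = [(-7, -10), (6, -6), (6, 5), (4, 7), (-2, 10)]

Graham scan procedure:
  1. Find the pivot p₀ = point with lowest y (tie → lowest x): (-7, -10).
  2. Sort the remaining points by polar angle around p₀.
  3. Walk through sorted points, maintaining a stack; pop the top while the last three entries make a non-left turn (cross product ≤ 0).
  4. Final stack is the convex hull in CCW order: (-7, -10), (6, -6), (6, 5), (4, 7), (-2, 10).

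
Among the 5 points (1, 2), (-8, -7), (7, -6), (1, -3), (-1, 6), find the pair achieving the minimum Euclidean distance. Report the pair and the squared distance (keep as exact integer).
Pair = ((1, 2), (-1, 6)); squared distance = 20

Compute all C(5, 2) = 10 pairwise squared distances (x_i − x_j)² + (y_i − y_j)². The minimum is 20, attained by the pair ((1, 2), (-1, 6)).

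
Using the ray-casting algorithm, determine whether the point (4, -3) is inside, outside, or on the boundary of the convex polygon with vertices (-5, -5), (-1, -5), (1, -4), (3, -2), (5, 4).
The point (4, -3) lies strictly outside the polygon

Cast a horizontal ray to the right from the query point and count how many polygon edges it crosses (each edge strictly once or zero times, handled with the usual half-open convention). 
Parity of crossings → even ⇒ outside.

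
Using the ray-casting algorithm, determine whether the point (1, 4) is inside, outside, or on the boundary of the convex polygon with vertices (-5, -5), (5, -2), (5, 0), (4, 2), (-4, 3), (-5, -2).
The point (1, 4) lies strictly outside the polygon

Cast a horizontal ray to the right from the query point and count how many polygon edges it crosses (each edge strictly once or zero times, handled with the usual half-open convention). 
Parity of crossings → even ⇒ outside.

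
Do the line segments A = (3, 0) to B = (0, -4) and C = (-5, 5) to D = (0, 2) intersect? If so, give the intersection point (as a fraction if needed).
No (intersection of containing lines falls outside at least one segment)

Parametrize and solve: t = -1/29, s = 47/29. At least one of these is outside [0, 1], so the segments do not intersect.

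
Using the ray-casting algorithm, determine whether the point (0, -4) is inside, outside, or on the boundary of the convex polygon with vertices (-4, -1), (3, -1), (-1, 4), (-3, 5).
The point (0, -4) lies strictly outside the polygon

Cast a horizontal ray to the right from the query point and count how many polygon edges it crosses (each edge strictly once or zero times, handled with the usual half-open convention). 
Parity of crossings → even ⇒ outside.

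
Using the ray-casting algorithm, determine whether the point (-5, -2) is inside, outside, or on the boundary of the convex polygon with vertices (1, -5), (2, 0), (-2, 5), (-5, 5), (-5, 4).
The point (-5, -2) lies strictly outside the polygon

Cast a horizontal ray to the right from the query point and count how many polygon edges it crosses (each edge strictly once or zero times, handled with the usual half-open convention). 
Parity of crossings → even ⇒ outside.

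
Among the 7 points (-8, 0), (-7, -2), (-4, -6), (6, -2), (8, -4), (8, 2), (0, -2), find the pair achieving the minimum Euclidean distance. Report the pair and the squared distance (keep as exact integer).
Pair = ((-8, 0), (-7, -2)); squared distance = 5

Compute all C(7, 2) = 21 pairwise squared distances (x_i − x_j)² + (y_i − y_j)². The minimum is 5, attained by the pair ((-8, 0), (-7, -2)).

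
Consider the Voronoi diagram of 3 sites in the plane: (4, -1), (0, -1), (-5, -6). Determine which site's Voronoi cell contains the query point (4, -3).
Nearest site = (4, -1)

The Voronoi cell of site s contains exactly those query points closer to s than to any other site. Compute squared distances from q = (4, -3) to each site:
  (4 − 4)² + (-1 − -3)² = 4
  (0 − 4)² + (-1 − -3)² = 20
  (-5 − 4)² + (-6 − -3)² = 90
Minimum is attained by (4, -1), so q lies in its Voronoi cell.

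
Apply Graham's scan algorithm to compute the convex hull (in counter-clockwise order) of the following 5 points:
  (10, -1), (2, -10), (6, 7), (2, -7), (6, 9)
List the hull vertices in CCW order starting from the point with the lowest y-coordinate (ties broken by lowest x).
Hull (CCW) = [(2, -10), (10, -1), (6, 9), (2, -7)]

Graham scan procedure:
  1. Find the pivot p₀ = point with lowest y (tie → lowest x): (2, -10).
  2. Sort the remaining points by polar angle around p₀.
  3. Walk through sorted points, maintaining a stack; pop the top while the last three entries make a non-left turn (cross product ≤ 0).
  4. Final stack is the convex hull in CCW order: (2, -10), (10, -1), (6, 9), (2, -7).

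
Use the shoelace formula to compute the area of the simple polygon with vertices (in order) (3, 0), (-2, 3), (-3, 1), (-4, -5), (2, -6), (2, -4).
Area = 85/2

Shoelace formula: Area = (1/2) |Σ_i (x_i · y_{i+1} − x_{i+1} · y_i)| (indices mod n). Compute each cross term:
  (3)(3) − (-2)(0) = 9
  (-2)(1) − (-3)(3) = 7
  (-3)(-5) − (-4)(1) = 19
  (-4)(-6) − (2)(-5) = 34
  (2)(-4) − (2)(-6) = 4
  (2)(0) − (3)(-4) = 12
Sum = 85, so (signed) Area = 85/2 = 85/2, |Area| = 85/2.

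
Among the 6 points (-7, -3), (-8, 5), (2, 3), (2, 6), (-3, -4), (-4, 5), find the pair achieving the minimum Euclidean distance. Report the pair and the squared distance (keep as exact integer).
Pair = ((2, 3), (2, 6)); squared distance = 9

Compute all C(6, 2) = 15 pairwise squared distances (x_i − x_j)² + (y_i − y_j)². The minimum is 9, attained by the pair ((2, 3), (2, 6)).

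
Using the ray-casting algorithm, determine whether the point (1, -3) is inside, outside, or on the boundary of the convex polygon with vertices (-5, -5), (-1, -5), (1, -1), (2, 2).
The point (1, -3) lies strictly outside the polygon

Cast a horizontal ray to the right from the query point and count how many polygon edges it crosses (each edge strictly once or zero times, handled with the usual half-open convention). 
Parity of crossings → even ⇒ outside.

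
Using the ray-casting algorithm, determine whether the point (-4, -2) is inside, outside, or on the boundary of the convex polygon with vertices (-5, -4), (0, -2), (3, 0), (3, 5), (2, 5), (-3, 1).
The point (-4, -2) lies strictly inside the polygon

Cast a horizontal ray to the right from the query point and count how many polygon edges it crosses (each edge strictly once or zero times, handled with the usual half-open convention). 
Parity of crossings → odd ⇒ inside.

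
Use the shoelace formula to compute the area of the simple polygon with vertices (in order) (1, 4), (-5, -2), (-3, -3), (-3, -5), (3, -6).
Area = 42

Shoelace formula: Area = (1/2) |Σ_i (x_i · y_{i+1} − x_{i+1} · y_i)| (indices mod n). Compute each cross term:
  (1)(-2) − (-5)(4) = 18
  (-5)(-3) − (-3)(-2) = 9
  (-3)(-5) − (-3)(-3) = 6
  (-3)(-6) − (3)(-5) = 33
  (3)(4) − (1)(-6) = 18
Sum = 84, so (signed) Area = 84/2 = 42, |Area| = 42.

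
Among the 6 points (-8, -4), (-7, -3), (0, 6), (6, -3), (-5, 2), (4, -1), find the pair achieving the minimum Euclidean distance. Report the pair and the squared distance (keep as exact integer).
Pair = ((-8, -4), (-7, -3)); squared distance = 2

Compute all C(6, 2) = 15 pairwise squared distances (x_i − x_j)² + (y_i − y_j)². The minimum is 2, attained by the pair ((-8, -4), (-7, -3)).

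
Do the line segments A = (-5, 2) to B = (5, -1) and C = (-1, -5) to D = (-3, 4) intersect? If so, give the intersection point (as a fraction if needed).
Yes; intersection at (-50/21, 17/14) (t = 11/42 on AB, s = 29/42 on CD)

Parametrize AB as A + t(B − A) = (-5 + 10 t, 2 + -3 t) and CD as C + s(D − C) = (-1 + -2 s, -5 + 9 s). Solve the linear system for (t, s). Determinant = -84 ≠ 0, so a unique intersection of the containing lines exists. Solution: t = 11/42, s = 29/42 — both in [0, 1], so the segments cross. Intersection point: (-50/21, 17/14).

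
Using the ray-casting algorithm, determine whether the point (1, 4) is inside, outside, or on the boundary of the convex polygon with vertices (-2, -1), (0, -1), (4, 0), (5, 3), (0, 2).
The point (1, 4) lies strictly outside the polygon

Cast a horizontal ray to the right from the query point and count how many polygon edges it crosses (each edge strictly once or zero times, handled with the usual half-open convention). 
Parity of crossings → even ⇒ outside.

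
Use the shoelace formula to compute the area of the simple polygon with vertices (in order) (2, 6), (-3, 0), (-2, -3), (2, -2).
Area = 53/2

Shoelace formula: Area = (1/2) |Σ_i (x_i · y_{i+1} − x_{i+1} · y_i)| (indices mod n). Compute each cross term:
  (2)(0) − (-3)(6) = 18
  (-3)(-3) − (-2)(0) = 9
  (-2)(-2) − (2)(-3) = 10
  (2)(6) − (2)(-2) = 16
Sum = 53, so (signed) Area = 53/2 = 53/2, |Area| = 53/2.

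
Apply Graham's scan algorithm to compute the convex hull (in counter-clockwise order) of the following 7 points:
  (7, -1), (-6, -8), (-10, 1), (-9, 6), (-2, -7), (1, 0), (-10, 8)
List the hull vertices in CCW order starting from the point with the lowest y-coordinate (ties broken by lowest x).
Hull (CCW) = [(-6, -8), (-2, -7), (7, -1), (-10, 8), (-10, 1)]

Graham scan procedure:
  1. Find the pivot p₀ = point with lowest y (tie → lowest x): (-6, -8).
  2. Sort the remaining points by polar angle around p₀.
  3. Walk through sorted points, maintaining a stack; pop the top while the last three entries make a non-left turn (cross product ≤ 0).
  4. Final stack is the convex hull in CCW order: (-6, -8), (-2, -7), (7, -1), (-10, 8), (-10, 1).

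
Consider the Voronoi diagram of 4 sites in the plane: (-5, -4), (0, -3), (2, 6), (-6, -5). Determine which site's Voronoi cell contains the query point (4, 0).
Nearest site = (0, -3)

The Voronoi cell of site s contains exactly those query points closer to s than to any other site. Compute squared distances from q = (4, 0) to each site:
  (0 − 4)² + (-3 − 0)² = 25
  (2 − 4)² + (6 − 0)² = 40
  (-5 − 4)² + (-4 − 0)² = 97
  (-6 − 4)² + (-5 − 0)² = 125
Minimum is attained by (0, -3), so q lies in its Voronoi cell.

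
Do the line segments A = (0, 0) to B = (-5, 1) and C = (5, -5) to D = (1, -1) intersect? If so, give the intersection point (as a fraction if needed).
No (intersection of containing lines falls outside at least one segment)

Parametrize and solve: t = 0, s = 5/4. At least one of these is outside [0, 1], so the segments do not intersect.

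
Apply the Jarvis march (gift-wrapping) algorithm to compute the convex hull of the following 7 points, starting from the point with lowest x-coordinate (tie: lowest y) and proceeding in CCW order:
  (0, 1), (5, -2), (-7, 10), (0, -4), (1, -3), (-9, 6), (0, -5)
Hull (CCW) = [(-9, 6), (0, -5), (5, -2), (-7, 10)]

Jarvis march: at each step, from the current hull vertex p, select the next vertex q as the point such that every other point lies strictly to the left of (or on) the directed line p → q. (Equivalently: for every other point r, the cross product (q − p) × (r − p) ≥ 0.)
Starting point (lowest x, tie lowest y): (-9, 6). Wrap until returning to start. Resulting hull: (-9, 6), (0, -5), (5, -2), (-7, 10).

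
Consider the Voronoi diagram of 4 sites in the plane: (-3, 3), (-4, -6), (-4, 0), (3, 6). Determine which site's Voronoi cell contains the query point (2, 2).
Nearest site = (3, 6)

The Voronoi cell of site s contains exactly those query points closer to s than to any other site. Compute squared distances from q = (2, 2) to each site:
  (3 − 2)² + (6 − 2)² = 17
  (-3 − 2)² + (3 − 2)² = 26
  (-4 − 2)² + (0 − 2)² = 40
  (-4 − 2)² + (-6 − 2)² = 100
Minimum is attained by (3, 6), so q lies in its Voronoi cell.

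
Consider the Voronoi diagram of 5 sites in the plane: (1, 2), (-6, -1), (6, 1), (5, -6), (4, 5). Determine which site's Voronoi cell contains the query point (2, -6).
Nearest site = (5, -6)

The Voronoi cell of site s contains exactly those query points closer to s than to any other site. Compute squared distances from q = (2, -6) to each site:
  (5 − 2)² + (-6 − -6)² = 9
  (1 − 2)² + (2 − -6)² = 65
  (6 − 2)² + (1 − -6)² = 65
  (-6 − 2)² + (-1 − -6)² = 89
  (4 − 2)² + (5 − -6)² = 125
Minimum is attained by (5, -6), so q lies in its Voronoi cell.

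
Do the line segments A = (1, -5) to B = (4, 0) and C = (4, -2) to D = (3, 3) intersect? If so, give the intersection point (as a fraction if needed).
Yes; intersection at (37/10, -1/2) (t = 9/10 on AB, s = 3/10 on CD)

Parametrize AB as A + t(B − A) = (1 + 3 t, -5 + 5 t) and CD as C + s(D − C) = (4 + -1 s, -2 + 5 s). Solve the linear system for (t, s). Determinant = -20 ≠ 0, so a unique intersection of the containing lines exists. Solution: t = 9/10, s = 3/10 — both in [0, 1], so the segments cross. Intersection point: (37/10, -1/2).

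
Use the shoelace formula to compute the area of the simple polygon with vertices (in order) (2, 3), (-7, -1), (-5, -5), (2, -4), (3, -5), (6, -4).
Area = 125/2

Shoelace formula: Area = (1/2) |Σ_i (x_i · y_{i+1} − x_{i+1} · y_i)| (indices mod n). Compute each cross term:
  (2)(-1) − (-7)(3) = 19
  (-7)(-5) − (-5)(-1) = 30
  (-5)(-4) − (2)(-5) = 30
  (2)(-5) − (3)(-4) = 2
  (3)(-4) − (6)(-5) = 18
  (6)(3) − (2)(-4) = 26
Sum = 125, so (signed) Area = 125/2 = 125/2, |Area| = 125/2.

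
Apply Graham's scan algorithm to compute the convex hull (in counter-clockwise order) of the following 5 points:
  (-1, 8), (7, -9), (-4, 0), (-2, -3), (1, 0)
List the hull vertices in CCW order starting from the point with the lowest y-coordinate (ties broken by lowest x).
Hull (CCW) = [(7, -9), (-1, 8), (-4, 0), (-2, -3)]

Graham scan procedure:
  1. Find the pivot p₀ = point with lowest y (tie → lowest x): (7, -9).
  2. Sort the remaining points by polar angle around p₀.
  3. Walk through sorted points, maintaining a stack; pop the top while the last three entries make a non-left turn (cross product ≤ 0).
  4. Final stack is the convex hull in CCW order: (7, -9), (-1, 8), (-4, 0), (-2, -3).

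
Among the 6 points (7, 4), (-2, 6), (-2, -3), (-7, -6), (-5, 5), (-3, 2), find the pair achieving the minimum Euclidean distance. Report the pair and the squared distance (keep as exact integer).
Pair = ((-2, 6), (-5, 5)); squared distance = 10

Compute all C(6, 2) = 15 pairwise squared distances (x_i − x_j)² + (y_i − y_j)². The minimum is 10, attained by the pair ((-2, 6), (-5, 5)).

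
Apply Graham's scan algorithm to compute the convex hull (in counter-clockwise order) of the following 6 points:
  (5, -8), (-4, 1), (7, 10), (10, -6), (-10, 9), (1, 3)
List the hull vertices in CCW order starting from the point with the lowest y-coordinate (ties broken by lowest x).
Hull (CCW) = [(5, -8), (10, -6), (7, 10), (-10, 9), (-4, 1)]

Graham scan procedure:
  1. Find the pivot p₀ = point with lowest y (tie → lowest x): (5, -8).
  2. Sort the remaining points by polar angle around p₀.
  3. Walk through sorted points, maintaining a stack; pop the top while the last three entries make a non-left turn (cross product ≤ 0).
  4. Final stack is the convex hull in CCW order: (5, -8), (10, -6), (7, 10), (-10, 9), (-4, 1).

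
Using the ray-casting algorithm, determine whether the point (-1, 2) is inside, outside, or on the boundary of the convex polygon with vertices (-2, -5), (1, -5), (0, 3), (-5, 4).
The point (-1, 2) lies strictly inside the polygon

Cast a horizontal ray to the right from the query point and count how many polygon edges it crosses (each edge strictly once or zero times, handled with the usual half-open convention). 
Parity of crossings → odd ⇒ inside.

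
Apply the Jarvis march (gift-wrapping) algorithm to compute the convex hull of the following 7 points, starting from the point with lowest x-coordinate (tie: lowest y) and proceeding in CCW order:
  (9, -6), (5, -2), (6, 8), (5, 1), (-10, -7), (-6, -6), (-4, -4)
Hull (CCW) = [(-10, -7), (9, -6), (6, 8)]

Jarvis march: at each step, from the current hull vertex p, select the next vertex q as the point such that every other point lies strictly to the left of (or on) the directed line p → q. (Equivalently: for every other point r, the cross product (q − p) × (r − p) ≥ 0.)
Starting point (lowest x, tie lowest y): (-10, -7). Wrap until returning to start. Resulting hull: (-10, -7), (9, -6), (6, 8).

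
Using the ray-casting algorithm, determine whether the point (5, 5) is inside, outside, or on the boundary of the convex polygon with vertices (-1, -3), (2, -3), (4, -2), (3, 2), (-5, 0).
The point (5, 5) lies strictly outside the polygon

Cast a horizontal ray to the right from the query point and count how many polygon edges it crosses (each edge strictly once or zero times, handled with the usual half-open convention). 
Parity of crossings → even ⇒ outside.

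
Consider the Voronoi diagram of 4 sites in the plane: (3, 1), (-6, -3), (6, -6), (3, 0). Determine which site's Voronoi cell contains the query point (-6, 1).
Nearest site = (-6, -3)

The Voronoi cell of site s contains exactly those query points closer to s than to any other site. Compute squared distances from q = (-6, 1) to each site:
  (-6 − -6)² + (-3 − 1)² = 16
  (3 − -6)² + (1 − 1)² = 81
  (3 − -6)² + (0 − 1)² = 82
  (6 − -6)² + (-6 − 1)² = 193
Minimum is attained by (-6, -3), so q lies in its Voronoi cell.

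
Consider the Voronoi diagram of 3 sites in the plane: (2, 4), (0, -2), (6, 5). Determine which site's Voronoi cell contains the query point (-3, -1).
Nearest site = (0, -2)

The Voronoi cell of site s contains exactly those query points closer to s than to any other site. Compute squared distances from q = (-3, -1) to each site:
  (0 − -3)² + (-2 − -1)² = 10
  (2 − -3)² + (4 − -1)² = 50
  (6 − -3)² + (5 − -1)² = 117
Minimum is attained by (0, -2), so q lies in its Voronoi cell.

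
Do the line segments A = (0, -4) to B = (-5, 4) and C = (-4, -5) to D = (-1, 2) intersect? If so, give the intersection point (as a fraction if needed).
Yes; intersection at (-125/59, -36/59) (t = 25/59 on AB, s = 37/59 on CD)

Parametrize AB as A + t(B − A) = (0 + -5 t, -4 + 8 t) and CD as C + s(D − C) = (-4 + 3 s, -5 + 7 s). Solve the linear system for (t, s). Determinant = 59 ≠ 0, so a unique intersection of the containing lines exists. Solution: t = 25/59, s = 37/59 — both in [0, 1], so the segments cross. Intersection point: (-125/59, -36/59).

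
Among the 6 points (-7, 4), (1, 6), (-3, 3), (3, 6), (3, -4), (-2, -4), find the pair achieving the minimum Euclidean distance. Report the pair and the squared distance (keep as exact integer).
Pair = ((1, 6), (3, 6)); squared distance = 4

Compute all C(6, 2) = 15 pairwise squared distances (x_i − x_j)² + (y_i − y_j)². The minimum is 4, attained by the pair ((1, 6), (3, 6)).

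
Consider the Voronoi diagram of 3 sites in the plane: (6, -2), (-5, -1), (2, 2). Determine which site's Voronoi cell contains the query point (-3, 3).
Nearest site = (-5, -1)

The Voronoi cell of site s contains exactly those query points closer to s than to any other site. Compute squared distances from q = (-3, 3) to each site:
  (-5 − -3)² + (-1 − 3)² = 20
  (2 − -3)² + (2 − 3)² = 26
  (6 − -3)² + (-2 − 3)² = 106
Minimum is attained by (-5, -1), so q lies in its Voronoi cell.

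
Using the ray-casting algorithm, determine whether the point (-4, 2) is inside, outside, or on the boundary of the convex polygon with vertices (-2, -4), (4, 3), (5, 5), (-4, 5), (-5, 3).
The point (-4, 2) lies strictly inside the polygon

Cast a horizontal ray to the right from the query point and count how many polygon edges it crosses (each edge strictly once or zero times, handled with the usual half-open convention). 
Parity of crossings → odd ⇒ inside.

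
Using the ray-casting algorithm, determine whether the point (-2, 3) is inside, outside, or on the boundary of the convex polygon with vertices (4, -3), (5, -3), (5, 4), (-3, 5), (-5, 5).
The point (-2, 3) lies strictly inside the polygon

Cast a horizontal ray to the right from the query point and count how many polygon edges it crosses (each edge strictly once or zero times, handled with the usual half-open convention). 
Parity of crossings → odd ⇒ inside.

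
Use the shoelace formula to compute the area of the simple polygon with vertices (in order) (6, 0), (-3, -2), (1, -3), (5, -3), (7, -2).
Area = 17

Shoelace formula: Area = (1/2) |Σ_i (x_i · y_{i+1} − x_{i+1} · y_i)| (indices mod n). Compute each cross term:
  (6)(-2) − (-3)(0) = -12
  (-3)(-3) − (1)(-2) = 11
  (1)(-3) − (5)(-3) = 12
  (5)(-2) − (7)(-3) = 11
  (7)(0) − (6)(-2) = 12
Sum = 34, so (signed) Area = 34/2 = 17, |Area| = 17.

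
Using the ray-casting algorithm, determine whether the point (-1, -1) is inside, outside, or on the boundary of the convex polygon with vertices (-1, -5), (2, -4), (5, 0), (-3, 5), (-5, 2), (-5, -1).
The point (-1, -1) lies strictly inside the polygon

Cast a horizontal ray to the right from the query point and count how many polygon edges it crosses (each edge strictly once or zero times, handled with the usual half-open convention). 
Parity of crossings → odd ⇒ inside.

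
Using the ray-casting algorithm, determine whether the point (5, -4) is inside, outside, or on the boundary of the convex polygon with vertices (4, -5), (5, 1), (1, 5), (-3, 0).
The point (5, -4) lies strictly outside the polygon

Cast a horizontal ray to the right from the query point and count how many polygon edges it crosses (each edge strictly once or zero times, handled with the usual half-open convention). 
Parity of crossings → even ⇒ outside.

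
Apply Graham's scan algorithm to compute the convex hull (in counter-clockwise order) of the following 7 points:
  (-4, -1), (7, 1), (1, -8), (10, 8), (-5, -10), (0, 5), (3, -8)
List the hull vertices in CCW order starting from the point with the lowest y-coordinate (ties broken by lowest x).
Hull (CCW) = [(-5, -10), (3, -8), (7, 1), (10, 8), (0, 5), (-4, -1)]

Graham scan procedure:
  1. Find the pivot p₀ = point with lowest y (tie → lowest x): (-5, -10).
  2. Sort the remaining points by polar angle around p₀.
  3. Walk through sorted points, maintaining a stack; pop the top while the last three entries make a non-left turn (cross product ≤ 0).
  4. Final stack is the convex hull in CCW order: (-5, -10), (3, -8), (7, 1), (10, 8), (0, 5), (-4, -1).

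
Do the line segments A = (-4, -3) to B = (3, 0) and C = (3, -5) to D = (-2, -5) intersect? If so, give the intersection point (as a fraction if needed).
No (intersection of containing lines falls outside at least one segment)

Parametrize and solve: t = -2/3, s = 7/3. At least one of these is outside [0, 1], so the segments do not intersect.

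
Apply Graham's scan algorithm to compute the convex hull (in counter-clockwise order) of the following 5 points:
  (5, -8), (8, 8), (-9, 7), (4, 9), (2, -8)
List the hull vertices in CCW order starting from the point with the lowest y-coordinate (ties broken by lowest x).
Hull (CCW) = [(2, -8), (5, -8), (8, 8), (4, 9), (-9, 7)]

Graham scan procedure:
  1. Find the pivot p₀ = point with lowest y (tie → lowest x): (2, -8).
  2. Sort the remaining points by polar angle around p₀.
  3. Walk through sorted points, maintaining a stack; pop the top while the last three entries make a non-left turn (cross product ≤ 0).
  4. Final stack is the convex hull in CCW order: (2, -8), (5, -8), (8, 8), (4, 9), (-9, 7).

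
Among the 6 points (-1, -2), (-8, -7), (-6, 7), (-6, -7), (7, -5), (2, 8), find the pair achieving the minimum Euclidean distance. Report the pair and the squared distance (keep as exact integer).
Pair = ((-8, -7), (-6, -7)); squared distance = 4

Compute all C(6, 2) = 15 pairwise squared distances (x_i − x_j)² + (y_i − y_j)². The minimum is 4, attained by the pair ((-8, -7), (-6, -7)).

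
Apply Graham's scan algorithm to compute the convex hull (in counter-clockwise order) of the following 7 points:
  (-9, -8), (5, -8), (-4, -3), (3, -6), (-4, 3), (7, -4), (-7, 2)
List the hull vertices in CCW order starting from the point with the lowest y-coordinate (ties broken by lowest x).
Hull (CCW) = [(-9, -8), (5, -8), (7, -4), (-4, 3), (-7, 2)]

Graham scan procedure:
  1. Find the pivot p₀ = point with lowest y (tie → lowest x): (-9, -8).
  2. Sort the remaining points by polar angle around p₀.
  3. Walk through sorted points, maintaining a stack; pop the top while the last three entries make a non-left turn (cross product ≤ 0).
  4. Final stack is the convex hull in CCW order: (-9, -8), (5, -8), (7, -4), (-4, 3), (-7, 2).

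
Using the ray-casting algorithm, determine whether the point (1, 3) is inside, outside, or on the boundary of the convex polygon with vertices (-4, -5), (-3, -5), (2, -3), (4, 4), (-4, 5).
The point (1, 3) lies strictly inside the polygon

Cast a horizontal ray to the right from the query point and count how many polygon edges it crosses (each edge strictly once or zero times, handled with the usual half-open convention). 
Parity of crossings → odd ⇒ inside.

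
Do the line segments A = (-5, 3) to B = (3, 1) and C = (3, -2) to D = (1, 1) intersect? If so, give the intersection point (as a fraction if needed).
No (intersection of containing lines falls outside at least one segment)

Parametrize and solve: t = 7/10, s = 6/5. At least one of these is outside [0, 1], so the segments do not intersect.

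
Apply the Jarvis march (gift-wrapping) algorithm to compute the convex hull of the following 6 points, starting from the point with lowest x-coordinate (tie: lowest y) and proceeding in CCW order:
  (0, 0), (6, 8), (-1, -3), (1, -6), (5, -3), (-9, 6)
Hull (CCW) = [(-9, 6), (1, -6), (5, -3), (6, 8)]

Jarvis march: at each step, from the current hull vertex p, select the next vertex q as the point such that every other point lies strictly to the left of (or on) the directed line p → q. (Equivalently: for every other point r, the cross product (q − p) × (r − p) ≥ 0.)
Starting point (lowest x, tie lowest y): (-9, 6). Wrap until returning to start. Resulting hull: (-9, 6), (1, -6), (5, -3), (6, 8).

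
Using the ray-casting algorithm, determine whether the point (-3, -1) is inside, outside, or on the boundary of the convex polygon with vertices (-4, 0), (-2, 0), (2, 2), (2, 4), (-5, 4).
The point (-3, -1) lies strictly outside the polygon

Cast a horizontal ray to the right from the query point and count how many polygon edges it crosses (each edge strictly once or zero times, handled with the usual half-open convention). 
Parity of crossings → even ⇒ outside.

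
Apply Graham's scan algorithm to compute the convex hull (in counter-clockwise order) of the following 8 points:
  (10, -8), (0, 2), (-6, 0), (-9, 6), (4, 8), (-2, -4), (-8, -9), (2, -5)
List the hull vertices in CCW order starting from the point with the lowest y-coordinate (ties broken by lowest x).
Hull (CCW) = [(-8, -9), (10, -8), (4, 8), (-9, 6)]

Graham scan procedure:
  1. Find the pivot p₀ = point with lowest y (tie → lowest x): (-8, -9).
  2. Sort the remaining points by polar angle around p₀.
  3. Walk through sorted points, maintaining a stack; pop the top while the last three entries make a non-left turn (cross product ≤ 0).
  4. Final stack is the convex hull in CCW order: (-8, -9), (10, -8), (4, 8), (-9, 6).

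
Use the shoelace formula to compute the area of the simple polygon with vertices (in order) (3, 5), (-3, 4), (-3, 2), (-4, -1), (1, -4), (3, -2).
Area = 46

Shoelace formula: Area = (1/2) |Σ_i (x_i · y_{i+1} − x_{i+1} · y_i)| (indices mod n). Compute each cross term:
  (3)(4) − (-3)(5) = 27
  (-3)(2) − (-3)(4) = 6
  (-3)(-1) − (-4)(2) = 11
  (-4)(-4) − (1)(-1) = 17
  (1)(-2) − (3)(-4) = 10
  (3)(5) − (3)(-2) = 21
Sum = 92, so (signed) Area = 92/2 = 46, |Area| = 46.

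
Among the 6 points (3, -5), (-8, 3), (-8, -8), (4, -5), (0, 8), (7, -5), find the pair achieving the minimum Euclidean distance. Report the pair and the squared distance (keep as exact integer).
Pair = ((3, -5), (4, -5)); squared distance = 1

Compute all C(6, 2) = 15 pairwise squared distances (x_i − x_j)² + (y_i − y_j)². The minimum is 1, attained by the pair ((3, -5), (4, -5)).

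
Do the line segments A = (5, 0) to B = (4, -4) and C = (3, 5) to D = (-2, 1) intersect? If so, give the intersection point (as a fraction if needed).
No (intersection of containing lines falls outside at least one segment)

Parametrize and solve: t = -33/16, s = -13/16. At least one of these is outside [0, 1], so the segments do not intersect.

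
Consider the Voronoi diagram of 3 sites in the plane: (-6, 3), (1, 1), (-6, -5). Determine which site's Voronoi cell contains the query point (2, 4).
Nearest site = (1, 1)

The Voronoi cell of site s contains exactly those query points closer to s than to any other site. Compute squared distances from q = (2, 4) to each site:
  (1 − 2)² + (1 − 4)² = 10
  (-6 − 2)² + (3 − 4)² = 65
  (-6 − 2)² + (-5 − 4)² = 145
Minimum is attained by (1, 1), so q lies in its Voronoi cell.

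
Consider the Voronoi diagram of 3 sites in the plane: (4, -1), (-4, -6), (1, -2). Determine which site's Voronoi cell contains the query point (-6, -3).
Nearest site = (-4, -6)

The Voronoi cell of site s contains exactly those query points closer to s than to any other site. Compute squared distances from q = (-6, -3) to each site:
  (-4 − -6)² + (-6 − -3)² = 13
  (1 − -6)² + (-2 − -3)² = 50
  (4 − -6)² + (-1 − -3)² = 104
Minimum is attained by (-4, -6), so q lies in its Voronoi cell.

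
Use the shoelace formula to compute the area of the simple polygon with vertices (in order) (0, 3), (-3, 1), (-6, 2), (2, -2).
Area = 23/2

Shoelace formula: Area = (1/2) |Σ_i (x_i · y_{i+1} − x_{i+1} · y_i)| (indices mod n). Compute each cross term:
  (0)(1) − (-3)(3) = 9
  (-3)(2) − (-6)(1) = 0
  (-6)(-2) − (2)(2) = 8
  (2)(3) − (0)(-2) = 6
Sum = 23, so (signed) Area = 23/2 = 23/2, |Area| = 23/2.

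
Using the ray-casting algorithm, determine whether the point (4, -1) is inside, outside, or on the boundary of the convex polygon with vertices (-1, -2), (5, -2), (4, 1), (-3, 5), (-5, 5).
The point (4, -1) lies strictly inside the polygon

Cast a horizontal ray to the right from the query point and count how many polygon edges it crosses (each edge strictly once or zero times, handled with the usual half-open convention). 
Parity of crossings → odd ⇒ inside.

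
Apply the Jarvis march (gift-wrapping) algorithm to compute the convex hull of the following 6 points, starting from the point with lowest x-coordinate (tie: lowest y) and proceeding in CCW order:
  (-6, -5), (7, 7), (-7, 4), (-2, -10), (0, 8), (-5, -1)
Hull (CCW) = [(-7, 4), (-6, -5), (-2, -10), (7, 7), (0, 8)]

Jarvis march: at each step, from the current hull vertex p, select the next vertex q as the point such that every other point lies strictly to the left of (or on) the directed line p → q. (Equivalently: for every other point r, the cross product (q − p) × (r − p) ≥ 0.)
Starting point (lowest x, tie lowest y): (-7, 4). Wrap until returning to start. Resulting hull: (-7, 4), (-6, -5), (-2, -10), (7, 7), (0, 8).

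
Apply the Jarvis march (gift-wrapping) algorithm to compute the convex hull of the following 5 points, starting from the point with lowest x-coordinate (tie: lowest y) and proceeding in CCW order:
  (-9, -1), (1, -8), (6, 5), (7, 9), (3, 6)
Hull (CCW) = [(-9, -1), (1, -8), (6, 5), (7, 9)]

Jarvis march: at each step, from the current hull vertex p, select the next vertex q as the point such that every other point lies strictly to the left of (or on) the directed line p → q. (Equivalently: for every other point r, the cross product (q − p) × (r − p) ≥ 0.)
Starting point (lowest x, tie lowest y): (-9, -1). Wrap until returning to start. Resulting hull: (-9, -1), (1, -8), (6, 5), (7, 9).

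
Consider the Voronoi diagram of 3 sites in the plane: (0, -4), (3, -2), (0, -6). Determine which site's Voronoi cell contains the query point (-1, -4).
Nearest site = (0, -4)

The Voronoi cell of site s contains exactly those query points closer to s than to any other site. Compute squared distances from q = (-1, -4) to each site:
  (0 − -1)² + (-4 − -4)² = 1
  (0 − -1)² + (-6 − -4)² = 5
  (3 − -1)² + (-2 − -4)² = 20
Minimum is attained by (0, -4), so q lies in its Voronoi cell.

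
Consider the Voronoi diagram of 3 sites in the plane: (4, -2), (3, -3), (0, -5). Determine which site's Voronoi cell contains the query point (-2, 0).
Nearest site = (0, -5)

The Voronoi cell of site s contains exactly those query points closer to s than to any other site. Compute squared distances from q = (-2, 0) to each site:
  (0 − -2)² + (-5 − 0)² = 29
  (3 − -2)² + (-3 − 0)² = 34
  (4 − -2)² + (-2 − 0)² = 40
Minimum is attained by (0, -5), so q lies in its Voronoi cell.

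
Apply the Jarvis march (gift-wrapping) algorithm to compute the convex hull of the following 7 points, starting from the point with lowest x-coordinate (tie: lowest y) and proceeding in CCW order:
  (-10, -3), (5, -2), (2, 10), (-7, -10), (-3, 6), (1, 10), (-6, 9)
Hull (CCW) = [(-10, -3), (-7, -10), (5, -2), (2, 10), (1, 10), (-6, 9)]

Jarvis march: at each step, from the current hull vertex p, select the next vertex q as the point such that every other point lies strictly to the left of (or on) the directed line p → q. (Equivalently: for every other point r, the cross product (q − p) × (r − p) ≥ 0.)
Starting point (lowest x, tie lowest y): (-10, -3). Wrap until returning to start. Resulting hull: (-10, -3), (-7, -10), (5, -2), (2, 10), (1, 10), (-6, 9).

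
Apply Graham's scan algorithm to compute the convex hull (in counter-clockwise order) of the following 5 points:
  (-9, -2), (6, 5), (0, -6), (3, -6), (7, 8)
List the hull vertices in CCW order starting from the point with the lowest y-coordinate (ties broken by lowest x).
Hull (CCW) = [(0, -6), (3, -6), (7, 8), (-9, -2)]

Graham scan procedure:
  1. Find the pivot p₀ = point with lowest y (tie → lowest x): (0, -6).
  2. Sort the remaining points by polar angle around p₀.
  3. Walk through sorted points, maintaining a stack; pop the top while the last three entries make a non-left turn (cross product ≤ 0).
  4. Final stack is the convex hull in CCW order: (0, -6), (3, -6), (7, 8), (-9, -2).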